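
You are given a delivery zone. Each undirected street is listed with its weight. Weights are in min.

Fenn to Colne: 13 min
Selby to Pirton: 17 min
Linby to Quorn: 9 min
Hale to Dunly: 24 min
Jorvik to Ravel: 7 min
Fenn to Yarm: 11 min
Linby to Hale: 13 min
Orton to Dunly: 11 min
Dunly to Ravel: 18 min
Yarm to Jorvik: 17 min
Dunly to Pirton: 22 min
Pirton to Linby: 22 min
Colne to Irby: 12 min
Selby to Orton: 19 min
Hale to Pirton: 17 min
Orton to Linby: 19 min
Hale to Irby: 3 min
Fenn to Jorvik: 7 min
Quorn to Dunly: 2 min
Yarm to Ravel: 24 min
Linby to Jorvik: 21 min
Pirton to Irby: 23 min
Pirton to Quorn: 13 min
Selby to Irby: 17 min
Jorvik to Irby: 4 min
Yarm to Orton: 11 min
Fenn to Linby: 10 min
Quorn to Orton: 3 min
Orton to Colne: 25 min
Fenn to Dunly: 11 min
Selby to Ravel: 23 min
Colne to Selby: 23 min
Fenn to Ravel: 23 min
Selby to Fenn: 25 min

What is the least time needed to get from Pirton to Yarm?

27 min

Enumerating some paths:
Pirton - Dunly - Quorn - Orton - Yarm: 22+2+3+11 = 38
Pirton - Quorn - Orton - Yarm: 13+3+11 = 27
Pirton - Quorn - Dunly - Orton - Yarm: 13+2+11+11 = 37
Pirton - Quorn - Dunly - Fenn - Yarm: 13+2+11+11 = 37
The minimum is 27 min via Pirton - Quorn - Orton - Yarm.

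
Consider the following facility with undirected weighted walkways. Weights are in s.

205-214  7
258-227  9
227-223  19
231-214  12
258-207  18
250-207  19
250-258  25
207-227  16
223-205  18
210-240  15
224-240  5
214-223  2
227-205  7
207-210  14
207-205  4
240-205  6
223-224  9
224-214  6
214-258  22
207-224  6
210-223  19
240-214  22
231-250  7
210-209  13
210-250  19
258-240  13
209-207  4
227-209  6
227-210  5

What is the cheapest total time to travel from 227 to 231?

Shortest distances from 227:
227: 0
210: 5  (via 227)
209: 6  (via 227)
205: 7  (via 227)
258: 9  (via 227)
207: 10  (via 209)
240: 13  (via 205)
214: 14  (via 205)
224: 16  (via 207)
223: 16  (via 214)
250: 24  (via 210)
231: 26  (via 214)
Shortest route: 227 → 205 → 214 → 231 = 26 s.

26 s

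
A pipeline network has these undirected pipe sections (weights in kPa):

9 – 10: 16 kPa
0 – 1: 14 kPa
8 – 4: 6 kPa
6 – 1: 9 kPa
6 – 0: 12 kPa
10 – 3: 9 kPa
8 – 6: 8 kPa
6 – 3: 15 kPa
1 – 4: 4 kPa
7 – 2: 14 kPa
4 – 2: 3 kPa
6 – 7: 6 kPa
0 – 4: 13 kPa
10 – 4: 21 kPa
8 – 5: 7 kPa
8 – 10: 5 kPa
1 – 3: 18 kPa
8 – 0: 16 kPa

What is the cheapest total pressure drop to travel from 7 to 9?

35 kPa

Enumerating some paths:
7 - 6 - 8 - 10 - 9: 6+8+5+16 = 35
7 - 6 - 3 - 10 - 9: 6+15+9+16 = 46
7 - 2 - 4 - 8 - 10 - 9: 14+3+6+5+16 = 44
The minimum is 35 kPa via 7 - 6 - 8 - 10 - 9.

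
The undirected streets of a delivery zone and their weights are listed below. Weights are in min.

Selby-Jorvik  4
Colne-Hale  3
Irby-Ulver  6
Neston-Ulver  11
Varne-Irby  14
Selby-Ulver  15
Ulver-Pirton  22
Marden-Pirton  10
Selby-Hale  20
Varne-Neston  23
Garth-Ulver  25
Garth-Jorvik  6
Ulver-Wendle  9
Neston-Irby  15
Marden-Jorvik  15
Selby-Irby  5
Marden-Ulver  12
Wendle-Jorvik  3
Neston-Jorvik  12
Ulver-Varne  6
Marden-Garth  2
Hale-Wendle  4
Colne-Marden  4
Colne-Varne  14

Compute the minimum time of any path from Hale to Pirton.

17 min

Settle nodes by increasing distance from Hale:
Hale: 0
Colne: 3  (via Hale)
Wendle: 4  (via Hale)
Marden: 7  (via Colne)
Jorvik: 7  (via Wendle)
Garth: 9  (via Marden)
Selby: 11  (via Jorvik)
Ulver: 13  (via Wendle)
Irby: 16  (via Selby)
Varne: 17  (via Colne)
Pirton: 17  (via Marden)
Shortest route: Hale–Colne–Marden–Pirton = 17 min.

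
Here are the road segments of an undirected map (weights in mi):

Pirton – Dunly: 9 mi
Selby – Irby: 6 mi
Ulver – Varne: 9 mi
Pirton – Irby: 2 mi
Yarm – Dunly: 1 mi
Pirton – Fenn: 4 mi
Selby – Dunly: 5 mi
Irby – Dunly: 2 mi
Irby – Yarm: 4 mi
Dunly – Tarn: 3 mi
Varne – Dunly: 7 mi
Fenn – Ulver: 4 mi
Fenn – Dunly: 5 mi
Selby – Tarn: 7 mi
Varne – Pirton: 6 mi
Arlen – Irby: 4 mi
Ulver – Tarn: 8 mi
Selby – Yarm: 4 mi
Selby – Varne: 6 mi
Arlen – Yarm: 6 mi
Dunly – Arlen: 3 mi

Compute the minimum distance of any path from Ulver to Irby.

Candidate routes:
Ulver–Fenn–Dunly–Irby: 4+5+2 = 11
Ulver–Fenn–Pirton–Irby: 4+4+2 = 10
The minimum is 10 mi via Ulver–Fenn–Pirton–Irby.

10 mi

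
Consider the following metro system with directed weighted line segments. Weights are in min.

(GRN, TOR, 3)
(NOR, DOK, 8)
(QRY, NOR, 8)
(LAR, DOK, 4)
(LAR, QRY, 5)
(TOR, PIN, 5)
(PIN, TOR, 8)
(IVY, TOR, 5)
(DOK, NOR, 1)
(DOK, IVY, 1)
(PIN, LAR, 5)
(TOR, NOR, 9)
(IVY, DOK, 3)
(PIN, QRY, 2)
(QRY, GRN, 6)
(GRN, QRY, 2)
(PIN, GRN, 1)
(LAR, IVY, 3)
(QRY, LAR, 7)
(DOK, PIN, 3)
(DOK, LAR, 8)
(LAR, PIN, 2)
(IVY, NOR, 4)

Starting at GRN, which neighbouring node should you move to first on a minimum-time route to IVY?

QRY

Candidate routes:
GRN–QRY–LAR–IVY: 2+7+3 = 12
GRN–QRY–LAR–DOK–IVY: 2+7+4+1 = 14
Cheapest is GRN–QRY–LAR–IVY at 12 min.
So from GRN the first move is to QRY.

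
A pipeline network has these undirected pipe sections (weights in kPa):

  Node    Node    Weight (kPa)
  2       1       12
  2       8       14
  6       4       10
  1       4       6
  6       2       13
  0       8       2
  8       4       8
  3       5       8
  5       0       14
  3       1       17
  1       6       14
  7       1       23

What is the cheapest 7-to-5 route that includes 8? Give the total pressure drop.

53 kPa

Shortest 7→8: 7–1–4–8 = 37
Shortest 8→5: 8–0–5 = 16
Total via 8: 37 + 16 = 53 kPa.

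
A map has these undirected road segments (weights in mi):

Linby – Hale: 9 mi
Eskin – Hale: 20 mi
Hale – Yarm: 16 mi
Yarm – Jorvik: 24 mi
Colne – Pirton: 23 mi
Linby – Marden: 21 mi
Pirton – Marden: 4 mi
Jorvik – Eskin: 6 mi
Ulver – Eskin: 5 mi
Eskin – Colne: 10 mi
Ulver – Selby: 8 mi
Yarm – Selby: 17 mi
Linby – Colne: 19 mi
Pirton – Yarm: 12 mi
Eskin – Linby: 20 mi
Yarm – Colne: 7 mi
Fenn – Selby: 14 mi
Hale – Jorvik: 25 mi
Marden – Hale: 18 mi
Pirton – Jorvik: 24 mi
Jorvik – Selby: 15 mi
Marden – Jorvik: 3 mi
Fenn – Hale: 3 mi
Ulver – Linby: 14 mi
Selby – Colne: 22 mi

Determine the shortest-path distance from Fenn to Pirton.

Compare a few routes:
Fenn–Hale–Marden–Pirton: 3+18+4 = 25
Fenn–Hale–Jorvik–Marden–Pirton: 3+25+3+4 = 35
Fenn–Hale–Yarm–Pirton: 3+16+12 = 31
Cheapest is Fenn–Hale–Marden–Pirton at 25 mi.

25 mi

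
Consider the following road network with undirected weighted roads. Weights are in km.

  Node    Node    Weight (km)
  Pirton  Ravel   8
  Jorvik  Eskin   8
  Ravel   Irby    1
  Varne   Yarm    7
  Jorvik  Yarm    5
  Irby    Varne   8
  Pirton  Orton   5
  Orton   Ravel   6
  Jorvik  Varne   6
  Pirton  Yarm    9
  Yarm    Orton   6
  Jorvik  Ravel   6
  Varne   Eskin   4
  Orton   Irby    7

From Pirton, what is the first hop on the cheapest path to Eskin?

Yarm

Compare a few routes:
Pirton - Yarm - Varne - Eskin: 9+7+4 = 20
Pirton - Ravel - Irby - Varne - Eskin: 8+1+8+4 = 21
Pirton - Ravel - Jorvik - Eskin: 8+6+8 = 22
Pirton - Orton - Yarm - Varne - Eskin: 5+6+7+4 = 22
The minimum is 20 km via Pirton - Yarm - Varne - Eskin.
So from Pirton the first move is to Yarm.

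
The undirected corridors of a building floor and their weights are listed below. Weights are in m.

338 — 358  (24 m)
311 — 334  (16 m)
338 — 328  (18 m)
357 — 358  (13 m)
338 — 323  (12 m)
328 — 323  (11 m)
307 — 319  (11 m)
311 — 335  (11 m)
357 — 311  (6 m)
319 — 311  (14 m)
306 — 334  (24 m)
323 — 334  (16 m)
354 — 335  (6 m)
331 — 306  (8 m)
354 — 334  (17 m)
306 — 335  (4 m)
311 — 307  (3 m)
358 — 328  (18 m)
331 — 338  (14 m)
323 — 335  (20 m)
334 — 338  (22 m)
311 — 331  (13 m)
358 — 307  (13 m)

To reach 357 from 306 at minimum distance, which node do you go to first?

Enumerating some paths:
306 → 335 → 311 → 307 → 358 → 357: 4+11+3+13+13 = 44
306 → 334 → 311 → 357: 24+16+6 = 46
306 → 335 → 311 → 357: 4+11+6 = 21
306 → 331 → 311 → 357: 8+13+6 = 27
Cheapest is 306 → 335 → 311 → 357 at 21 m.
So from 306 the first move is to 335.

335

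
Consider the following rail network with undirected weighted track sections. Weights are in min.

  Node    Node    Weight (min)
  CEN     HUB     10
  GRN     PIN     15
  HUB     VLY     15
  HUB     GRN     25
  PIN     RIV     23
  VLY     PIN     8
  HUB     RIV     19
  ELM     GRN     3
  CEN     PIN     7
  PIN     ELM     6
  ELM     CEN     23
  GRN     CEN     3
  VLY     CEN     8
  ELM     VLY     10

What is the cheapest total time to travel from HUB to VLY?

Settle nodes by increasing distance from HUB:
HUB: 0
CEN: 10  (via HUB)
GRN: 13  (via CEN)
VLY: 15  (via HUB)
Shortest route: HUB → VLY = 15 min.

15 min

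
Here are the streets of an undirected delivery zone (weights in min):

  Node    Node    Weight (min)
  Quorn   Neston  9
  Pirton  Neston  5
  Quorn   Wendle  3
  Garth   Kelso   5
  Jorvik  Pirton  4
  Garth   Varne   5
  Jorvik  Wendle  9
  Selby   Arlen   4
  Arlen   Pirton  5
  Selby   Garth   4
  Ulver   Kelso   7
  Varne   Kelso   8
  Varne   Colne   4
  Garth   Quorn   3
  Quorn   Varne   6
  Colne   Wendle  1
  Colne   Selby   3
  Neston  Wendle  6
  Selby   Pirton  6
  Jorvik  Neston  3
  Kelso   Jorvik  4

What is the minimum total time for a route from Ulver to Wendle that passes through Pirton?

25 min

Shortest Ulver→Pirton: Ulver → Kelso → Jorvik → Pirton = 15
Shortest Pirton→Wendle: Pirton → Selby → Colne → Wendle = 10
Total via Pirton: 15 + 10 = 25 min.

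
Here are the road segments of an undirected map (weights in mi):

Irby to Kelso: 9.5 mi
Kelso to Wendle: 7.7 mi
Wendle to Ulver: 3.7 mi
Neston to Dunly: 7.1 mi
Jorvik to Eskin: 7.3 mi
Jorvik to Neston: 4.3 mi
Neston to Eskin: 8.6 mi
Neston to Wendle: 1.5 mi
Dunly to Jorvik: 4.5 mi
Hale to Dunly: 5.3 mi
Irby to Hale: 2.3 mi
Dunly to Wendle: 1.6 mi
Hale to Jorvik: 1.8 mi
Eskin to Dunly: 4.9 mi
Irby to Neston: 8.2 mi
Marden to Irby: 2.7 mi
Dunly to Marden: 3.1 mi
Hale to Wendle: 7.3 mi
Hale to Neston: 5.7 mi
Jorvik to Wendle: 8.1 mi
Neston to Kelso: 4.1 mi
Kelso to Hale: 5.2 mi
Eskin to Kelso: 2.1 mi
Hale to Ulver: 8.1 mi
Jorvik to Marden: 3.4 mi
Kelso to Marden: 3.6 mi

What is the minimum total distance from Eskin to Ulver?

10.2 mi

Running Dijkstra from Eskin:
Eskin: 0
Kelso: 2.1  (via Eskin)
Dunly: 4.9  (via Eskin)
Marden: 5.7  (via Kelso)
Neston: 6.2  (via Kelso)
Wendle: 6.5  (via Dunly)
Jorvik: 7.3  (via Eskin)
Hale: 7.3  (via Kelso)
Irby: 8.4  (via Marden)
Ulver: 10.2  (via Wendle)
Shortest route: Eskin → Dunly → Wendle → Ulver = 10.2 mi.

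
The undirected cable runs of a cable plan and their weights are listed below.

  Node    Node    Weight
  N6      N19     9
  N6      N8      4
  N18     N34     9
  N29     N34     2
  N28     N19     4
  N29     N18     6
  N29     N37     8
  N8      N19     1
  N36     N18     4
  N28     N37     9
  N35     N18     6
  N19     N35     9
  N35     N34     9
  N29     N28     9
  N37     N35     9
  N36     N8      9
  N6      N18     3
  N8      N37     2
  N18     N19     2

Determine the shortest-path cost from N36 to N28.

Compare a few routes:
N36 - N18 - N6 - N8 - N19 - N28: 4+3+4+1+4 = 16
N36 - N18 - N19 - N28: 4+2+4 = 10
N36 - N8 - N19 - N28: 9+1+4 = 14
Cheapest is N36 - N18 - N19 - N28 at 10.

10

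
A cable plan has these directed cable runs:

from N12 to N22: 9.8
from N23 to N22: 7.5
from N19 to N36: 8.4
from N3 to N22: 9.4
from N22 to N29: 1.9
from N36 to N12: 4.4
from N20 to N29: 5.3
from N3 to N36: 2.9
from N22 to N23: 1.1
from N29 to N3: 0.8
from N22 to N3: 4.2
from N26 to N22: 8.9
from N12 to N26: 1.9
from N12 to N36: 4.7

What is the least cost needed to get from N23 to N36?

Running Dijkstra from N23:
N23: 0
N22: 7.5  (via N23)
N29: 9.4  (via N22)
N3: 10.2  (via N29)
N36: 13.1  (via N3)
Shortest route: N23 → N22 → N29 → N3 → N36 = 13.1.

13.1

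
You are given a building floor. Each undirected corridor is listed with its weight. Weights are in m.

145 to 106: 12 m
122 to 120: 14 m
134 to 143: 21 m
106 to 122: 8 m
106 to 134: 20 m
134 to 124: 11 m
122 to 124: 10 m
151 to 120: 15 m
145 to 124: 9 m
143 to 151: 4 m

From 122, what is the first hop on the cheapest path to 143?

Compare a few routes:
122 - 120 - 151 - 143: 14+15+4 = 33
122 - 124 - 134 - 143: 10+11+21 = 42
Cheapest is 122 - 120 - 151 - 143 at 33 m.
So from 122 the first move is to 120.

120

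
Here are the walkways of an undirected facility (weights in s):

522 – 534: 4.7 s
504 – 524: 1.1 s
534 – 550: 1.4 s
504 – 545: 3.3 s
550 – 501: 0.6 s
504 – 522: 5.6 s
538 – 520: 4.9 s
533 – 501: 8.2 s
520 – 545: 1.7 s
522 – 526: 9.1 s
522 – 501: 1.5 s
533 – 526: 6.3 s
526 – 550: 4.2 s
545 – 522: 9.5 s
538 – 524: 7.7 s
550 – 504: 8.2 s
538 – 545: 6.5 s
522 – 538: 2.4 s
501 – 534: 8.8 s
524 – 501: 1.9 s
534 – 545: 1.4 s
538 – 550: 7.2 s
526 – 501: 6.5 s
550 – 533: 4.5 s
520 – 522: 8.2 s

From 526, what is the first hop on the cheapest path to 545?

Enumerating some paths:
526 - 550 - 534 - 545: 4.2+1.4+1.4 = 7
526 - 550 - 501 - 524 - 504 - 545: 4.2+0.6+1.9+1.1+3.3 = 11.1
526 - 550 - 501 - 522 - 534 - 545: 4.2+0.6+1.5+4.7+1.4 = 12.4
526 - 501 - 550 - 534 - 545: 6.5+0.6+1.4+1.4 = 9.9
Cheapest is 526 - 550 - 534 - 545 at 7 s.
So from 526 the first move is to 550.

550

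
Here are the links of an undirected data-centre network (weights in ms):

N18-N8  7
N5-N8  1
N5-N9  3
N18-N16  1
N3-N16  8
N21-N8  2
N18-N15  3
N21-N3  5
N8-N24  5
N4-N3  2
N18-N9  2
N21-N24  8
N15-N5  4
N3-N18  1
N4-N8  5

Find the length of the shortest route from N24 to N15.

Candidate routes:
N24–N8–N18–N15: 5+7+3 = 15
N24–N21–N8–N5–N15: 8+2+1+4 = 15
N24–N8–N5–N9–N18–N15: 5+1+3+2+3 = 14
N24–N8–N5–N15: 5+1+4 = 10
The minimum is 10 ms via N24–N8–N5–N15.

10 ms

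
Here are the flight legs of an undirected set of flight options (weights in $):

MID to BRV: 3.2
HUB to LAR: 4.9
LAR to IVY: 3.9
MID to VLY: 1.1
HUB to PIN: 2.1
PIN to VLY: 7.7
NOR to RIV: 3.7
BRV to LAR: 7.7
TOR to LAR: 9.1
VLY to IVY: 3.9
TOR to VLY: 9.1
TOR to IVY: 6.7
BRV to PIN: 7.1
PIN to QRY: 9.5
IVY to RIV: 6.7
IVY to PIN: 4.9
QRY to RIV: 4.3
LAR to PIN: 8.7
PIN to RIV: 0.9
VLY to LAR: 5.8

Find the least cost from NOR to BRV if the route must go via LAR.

$19.3

Best NOR to LAR: NOR → RIV → PIN → HUB → LAR costing 11.6
Shortest LAR→BRV: LAR → BRV = 7.7
Total via LAR: 11.6 + 7.7 = $19.3.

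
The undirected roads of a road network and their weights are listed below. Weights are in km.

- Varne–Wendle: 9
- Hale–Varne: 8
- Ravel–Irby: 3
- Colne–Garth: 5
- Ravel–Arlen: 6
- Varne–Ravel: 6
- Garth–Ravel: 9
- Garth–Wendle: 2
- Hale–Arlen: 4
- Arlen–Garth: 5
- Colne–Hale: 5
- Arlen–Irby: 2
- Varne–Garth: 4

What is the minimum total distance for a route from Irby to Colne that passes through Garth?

Best Irby to Garth: Irby–Arlen–Garth costing 7
Best Garth to Colne: Garth–Colne costing 5
Total via Garth: 7 + 5 = 12 km.

12 km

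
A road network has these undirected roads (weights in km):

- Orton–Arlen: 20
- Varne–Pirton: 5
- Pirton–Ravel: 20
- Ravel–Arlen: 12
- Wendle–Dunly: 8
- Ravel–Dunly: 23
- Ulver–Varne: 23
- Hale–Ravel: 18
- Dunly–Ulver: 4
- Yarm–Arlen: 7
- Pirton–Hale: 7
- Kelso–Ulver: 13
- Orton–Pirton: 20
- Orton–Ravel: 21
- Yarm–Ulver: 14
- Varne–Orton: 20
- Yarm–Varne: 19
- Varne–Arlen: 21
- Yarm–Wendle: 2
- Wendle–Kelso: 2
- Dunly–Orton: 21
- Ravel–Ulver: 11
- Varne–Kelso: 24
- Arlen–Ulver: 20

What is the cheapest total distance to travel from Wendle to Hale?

33 km

Candidate routes:
Wendle → Kelso → Varne → Pirton → Hale: 2+24+5+7 = 38
Wendle → Yarm → Varne → Pirton → Hale: 2+19+5+7 = 33
Cheapest is Wendle → Yarm → Varne → Pirton → Hale at 33 km.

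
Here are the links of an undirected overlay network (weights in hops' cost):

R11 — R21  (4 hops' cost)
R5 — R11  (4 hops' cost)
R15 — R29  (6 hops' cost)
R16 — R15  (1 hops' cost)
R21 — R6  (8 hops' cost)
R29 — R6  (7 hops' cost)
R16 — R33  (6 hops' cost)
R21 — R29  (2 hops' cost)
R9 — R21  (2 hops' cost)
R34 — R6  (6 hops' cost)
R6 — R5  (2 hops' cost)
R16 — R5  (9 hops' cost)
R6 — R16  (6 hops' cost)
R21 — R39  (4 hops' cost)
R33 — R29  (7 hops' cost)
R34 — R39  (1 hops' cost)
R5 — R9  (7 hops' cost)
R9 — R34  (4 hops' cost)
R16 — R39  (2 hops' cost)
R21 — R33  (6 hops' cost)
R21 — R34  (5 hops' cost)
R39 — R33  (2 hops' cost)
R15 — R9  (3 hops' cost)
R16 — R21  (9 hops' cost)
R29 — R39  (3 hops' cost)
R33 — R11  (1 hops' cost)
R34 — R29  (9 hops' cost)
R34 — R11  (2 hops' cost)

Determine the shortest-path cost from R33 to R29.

5 hops' cost

Settle nodes by increasing distance from R33:
R33: 0
R11: 1  (via R33)
R39: 2  (via R33)
R34: 3  (via R11)
R16: 4  (via R39)
R29: 5  (via R39)
Shortest route: R33 → R39 → R29 = 5 hops' cost.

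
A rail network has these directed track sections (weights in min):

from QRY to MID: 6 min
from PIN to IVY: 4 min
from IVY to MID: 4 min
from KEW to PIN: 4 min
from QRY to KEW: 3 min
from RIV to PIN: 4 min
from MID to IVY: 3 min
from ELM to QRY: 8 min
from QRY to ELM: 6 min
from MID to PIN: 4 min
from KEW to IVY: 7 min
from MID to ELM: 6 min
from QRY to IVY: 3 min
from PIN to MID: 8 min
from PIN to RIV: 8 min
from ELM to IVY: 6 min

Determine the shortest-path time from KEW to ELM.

17 min

Shortest distances from KEW:
KEW: 0
PIN: 4  (via KEW)
IVY: 7  (via KEW)
MID: 11  (via IVY)
RIV: 12  (via PIN)
ELM: 17  (via MID)
Shortest route: KEW → IVY → MID → ELM = 17 min.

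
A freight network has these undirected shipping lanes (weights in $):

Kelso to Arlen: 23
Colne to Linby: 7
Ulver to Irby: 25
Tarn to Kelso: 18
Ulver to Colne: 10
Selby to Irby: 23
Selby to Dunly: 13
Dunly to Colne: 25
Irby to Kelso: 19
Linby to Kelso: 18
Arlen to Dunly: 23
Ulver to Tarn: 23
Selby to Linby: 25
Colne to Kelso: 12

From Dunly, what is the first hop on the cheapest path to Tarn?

Candidate routes:
Dunly–Colne–Kelso–Tarn: 25+12+18 = 55
Dunly–Colne–Ulver–Tarn: 25+10+23 = 58
Cheapest is Dunly–Colne–Kelso–Tarn at $55.
So from Dunly the first move is to Colne.

Colne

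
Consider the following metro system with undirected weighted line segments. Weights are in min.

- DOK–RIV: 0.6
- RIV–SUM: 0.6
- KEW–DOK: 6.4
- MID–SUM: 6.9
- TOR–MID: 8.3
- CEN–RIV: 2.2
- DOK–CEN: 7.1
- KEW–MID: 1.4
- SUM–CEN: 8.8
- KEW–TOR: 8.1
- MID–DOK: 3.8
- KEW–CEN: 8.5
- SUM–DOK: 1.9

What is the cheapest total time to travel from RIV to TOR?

Enumerating some paths:
RIV - DOK - MID - KEW - TOR: 0.6+3.8+1.4+8.1 = 13.9
RIV - DOK - MID - TOR: 0.6+3.8+8.3 = 12.7
RIV - SUM - DOK - MID - TOR: 0.6+1.9+3.8+8.3 = 14.6
RIV - DOK - KEW - TOR: 0.6+6.4+8.1 = 15.1
Cheapest is RIV - DOK - MID - TOR at 12.7 min.

12.7 min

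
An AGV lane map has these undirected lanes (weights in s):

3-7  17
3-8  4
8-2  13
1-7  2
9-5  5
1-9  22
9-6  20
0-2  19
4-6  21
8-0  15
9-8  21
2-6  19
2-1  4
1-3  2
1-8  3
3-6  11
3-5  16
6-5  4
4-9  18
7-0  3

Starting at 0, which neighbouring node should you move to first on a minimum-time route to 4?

7

Enumerating some paths:
0 - 7 - 1 - 8 - 3 - 6 - 4: 3+2+3+4+11+21 = 44
0 - 7 - 1 - 3 - 6 - 4: 3+2+2+11+21 = 39
Cheapest is 0 - 7 - 1 - 3 - 6 - 4 at 39 s.
So from 0 the first move is to 7.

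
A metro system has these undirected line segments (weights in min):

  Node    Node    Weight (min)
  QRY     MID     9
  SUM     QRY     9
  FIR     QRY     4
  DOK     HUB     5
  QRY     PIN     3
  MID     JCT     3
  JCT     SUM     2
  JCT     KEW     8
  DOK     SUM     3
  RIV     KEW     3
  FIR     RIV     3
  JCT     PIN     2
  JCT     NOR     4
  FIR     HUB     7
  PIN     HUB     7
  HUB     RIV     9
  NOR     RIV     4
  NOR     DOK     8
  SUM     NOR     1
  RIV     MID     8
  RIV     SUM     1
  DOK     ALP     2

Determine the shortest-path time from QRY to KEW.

10 min

Compare a few routes:
QRY–PIN–JCT–SUM–RIV–KEW: 3+2+2+1+3 = 11
QRY–FIR–RIV–KEW: 4+3+3 = 10
The minimum is 10 min via QRY–FIR–RIV–KEW.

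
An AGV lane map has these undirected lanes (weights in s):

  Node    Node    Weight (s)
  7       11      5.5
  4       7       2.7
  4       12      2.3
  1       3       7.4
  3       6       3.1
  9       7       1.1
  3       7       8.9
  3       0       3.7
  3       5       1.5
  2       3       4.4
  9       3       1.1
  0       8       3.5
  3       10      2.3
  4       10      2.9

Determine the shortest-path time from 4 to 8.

12.1 s

Settle nodes by increasing distance from 4:
4: 0
12: 2.3  (via 4)
7: 2.7  (via 4)
10: 2.9  (via 4)
9: 3.8  (via 7)
3: 4.9  (via 9)
5: 6.4  (via 3)
6: 8  (via 3)
11: 8.2  (via 7)
0: 8.6  (via 3)
2: 9.3  (via 3)
8: 12.1  (via 0)
Shortest route: 4 → 7 → 9 → 3 → 0 → 8 = 12.1 s.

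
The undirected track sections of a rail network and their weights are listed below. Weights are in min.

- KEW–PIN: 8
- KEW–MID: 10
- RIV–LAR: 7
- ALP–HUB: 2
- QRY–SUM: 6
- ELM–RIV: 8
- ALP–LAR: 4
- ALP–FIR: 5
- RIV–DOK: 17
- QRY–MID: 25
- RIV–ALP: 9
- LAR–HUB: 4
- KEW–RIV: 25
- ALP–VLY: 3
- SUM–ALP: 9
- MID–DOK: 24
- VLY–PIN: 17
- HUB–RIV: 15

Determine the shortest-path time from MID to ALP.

Running Dijkstra from MID:
MID: 0
KEW: 10  (via MID)
PIN: 18  (via KEW)
DOK: 24  (via MID)
QRY: 25  (via MID)
SUM: 31  (via QRY)
RIV: 35  (via KEW)
VLY: 35  (via PIN)
ALP: 38  (via VLY)
Shortest route: MID–KEW–PIN–VLY–ALP = 38 min.

38 min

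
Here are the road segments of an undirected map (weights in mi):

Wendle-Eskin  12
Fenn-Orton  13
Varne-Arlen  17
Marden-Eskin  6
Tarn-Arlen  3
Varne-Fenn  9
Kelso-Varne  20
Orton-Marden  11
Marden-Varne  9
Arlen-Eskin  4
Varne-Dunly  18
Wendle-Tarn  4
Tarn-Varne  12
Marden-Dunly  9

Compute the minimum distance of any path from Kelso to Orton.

Shortest distances from Kelso:
Kelso: 0
Varne: 20  (via Kelso)
Fenn: 29  (via Varne)
Marden: 29  (via Varne)
Tarn: 32  (via Varne)
Eskin: 35  (via Marden)
Arlen: 35  (via Tarn)
Wendle: 36  (via Tarn)
Dunly: 38  (via Varne)
Orton: 40  (via Marden)
Shortest route: Kelso–Varne–Marden–Orton = 40 mi.

40 mi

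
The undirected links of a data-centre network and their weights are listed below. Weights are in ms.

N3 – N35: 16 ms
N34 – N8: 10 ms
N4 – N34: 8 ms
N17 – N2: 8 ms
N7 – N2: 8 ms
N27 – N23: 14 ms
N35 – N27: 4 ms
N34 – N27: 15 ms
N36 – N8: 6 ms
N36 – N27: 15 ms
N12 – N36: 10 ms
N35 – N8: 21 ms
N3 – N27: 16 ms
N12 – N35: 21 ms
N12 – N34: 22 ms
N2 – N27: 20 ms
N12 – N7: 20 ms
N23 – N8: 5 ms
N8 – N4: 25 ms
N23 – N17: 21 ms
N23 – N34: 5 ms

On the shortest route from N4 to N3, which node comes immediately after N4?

N34

Candidate routes:
N4 - N34 - N27 - N3: 8+15+16 = 39
N4 - N34 - N23 - N27 - N35 - N3: 8+5+14+4+16 = 47
N4 - N34 - N23 - N27 - N3: 8+5+14+16 = 43
N4 - N34 - N27 - N35 - N3: 8+15+4+16 = 43
Cheapest is N4 - N34 - N27 - N3 at 39 ms.
So from N4 the first move is to N34.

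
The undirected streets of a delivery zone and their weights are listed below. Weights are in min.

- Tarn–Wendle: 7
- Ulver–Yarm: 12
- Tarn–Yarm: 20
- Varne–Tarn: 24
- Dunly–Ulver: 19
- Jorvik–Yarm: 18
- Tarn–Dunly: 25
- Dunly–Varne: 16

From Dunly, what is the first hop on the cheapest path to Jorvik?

Compare a few routes:
Dunly–Tarn–Yarm–Jorvik: 25+20+18 = 63
Dunly–Ulver–Yarm–Jorvik: 19+12+18 = 49
Dunly–Varne–Tarn–Yarm–Jorvik: 16+24+20+18 = 78
Cheapest is Dunly–Ulver–Yarm–Jorvik at 49 min.
So from Dunly the first move is to Ulver.

Ulver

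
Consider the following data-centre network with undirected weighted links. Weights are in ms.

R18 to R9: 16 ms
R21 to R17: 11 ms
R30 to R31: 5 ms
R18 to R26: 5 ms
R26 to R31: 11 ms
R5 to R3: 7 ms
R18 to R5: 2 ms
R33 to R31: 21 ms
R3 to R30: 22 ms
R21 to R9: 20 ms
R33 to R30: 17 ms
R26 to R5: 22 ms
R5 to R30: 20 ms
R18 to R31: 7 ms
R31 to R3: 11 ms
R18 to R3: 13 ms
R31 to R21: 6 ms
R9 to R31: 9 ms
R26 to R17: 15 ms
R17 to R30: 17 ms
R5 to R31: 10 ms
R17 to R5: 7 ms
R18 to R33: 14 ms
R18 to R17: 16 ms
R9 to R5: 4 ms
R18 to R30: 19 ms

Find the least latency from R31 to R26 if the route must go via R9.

Best R31 to R9: R31 → R9 costing 9
Best R9 to R26: R9 → R5 → R18 → R26 costing 11
Total via R9: 9 + 11 = 20 ms.

20 ms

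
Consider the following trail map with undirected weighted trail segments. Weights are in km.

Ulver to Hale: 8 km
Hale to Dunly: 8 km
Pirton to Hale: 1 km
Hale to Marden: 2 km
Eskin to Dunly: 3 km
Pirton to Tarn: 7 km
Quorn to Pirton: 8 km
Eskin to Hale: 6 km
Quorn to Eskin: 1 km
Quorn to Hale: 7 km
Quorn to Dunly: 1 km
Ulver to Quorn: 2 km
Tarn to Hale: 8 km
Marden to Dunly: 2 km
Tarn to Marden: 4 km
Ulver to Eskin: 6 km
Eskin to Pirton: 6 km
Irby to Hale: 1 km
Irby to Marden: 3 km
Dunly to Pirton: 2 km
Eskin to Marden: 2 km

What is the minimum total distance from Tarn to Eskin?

6 km

Compare a few routes:
Tarn–Marden–Eskin: 4+2 = 6
Tarn–Marden–Dunly–Quorn–Eskin: 4+2+1+1 = 8
Cheapest is Tarn–Marden–Eskin at 6 km.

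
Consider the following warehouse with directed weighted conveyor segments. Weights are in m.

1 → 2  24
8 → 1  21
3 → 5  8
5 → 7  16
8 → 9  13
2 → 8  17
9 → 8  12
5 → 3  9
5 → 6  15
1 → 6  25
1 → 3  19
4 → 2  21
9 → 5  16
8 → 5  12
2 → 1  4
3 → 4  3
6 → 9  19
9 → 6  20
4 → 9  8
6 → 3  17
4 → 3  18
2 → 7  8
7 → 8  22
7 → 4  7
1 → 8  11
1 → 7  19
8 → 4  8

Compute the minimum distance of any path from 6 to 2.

41 m

Settle nodes by increasing distance from 6:
6: 0
3: 17  (via 6)
9: 19  (via 6)
4: 20  (via 3)
5: 25  (via 3)
8: 31  (via 9)
2: 41  (via 4)
Shortest route: 6–3–4–2 = 41 m.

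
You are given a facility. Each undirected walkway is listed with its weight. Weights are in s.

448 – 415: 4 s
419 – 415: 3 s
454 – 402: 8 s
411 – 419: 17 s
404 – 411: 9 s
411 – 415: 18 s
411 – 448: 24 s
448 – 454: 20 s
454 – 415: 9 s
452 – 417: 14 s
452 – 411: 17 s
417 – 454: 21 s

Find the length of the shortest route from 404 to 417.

Settle nodes by increasing distance from 404:
404: 0
411: 9  (via 404)
419: 26  (via 411)
452: 26  (via 411)
415: 27  (via 411)
448: 31  (via 415)
454: 36  (via 415)
417: 40  (via 452)
Shortest route: 404 → 411 → 452 → 417 = 40 s.

40 s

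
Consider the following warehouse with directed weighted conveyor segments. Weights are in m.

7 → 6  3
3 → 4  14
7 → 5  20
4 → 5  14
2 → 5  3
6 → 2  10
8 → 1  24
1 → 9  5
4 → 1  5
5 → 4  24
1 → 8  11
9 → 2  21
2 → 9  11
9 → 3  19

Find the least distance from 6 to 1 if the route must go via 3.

59 m

Shortest 6→3: 6 → 2 → 9 → 3 = 40
Shortest 3→1: 3 → 4 → 1 = 19
Total via 3: 40 + 19 = 59 m.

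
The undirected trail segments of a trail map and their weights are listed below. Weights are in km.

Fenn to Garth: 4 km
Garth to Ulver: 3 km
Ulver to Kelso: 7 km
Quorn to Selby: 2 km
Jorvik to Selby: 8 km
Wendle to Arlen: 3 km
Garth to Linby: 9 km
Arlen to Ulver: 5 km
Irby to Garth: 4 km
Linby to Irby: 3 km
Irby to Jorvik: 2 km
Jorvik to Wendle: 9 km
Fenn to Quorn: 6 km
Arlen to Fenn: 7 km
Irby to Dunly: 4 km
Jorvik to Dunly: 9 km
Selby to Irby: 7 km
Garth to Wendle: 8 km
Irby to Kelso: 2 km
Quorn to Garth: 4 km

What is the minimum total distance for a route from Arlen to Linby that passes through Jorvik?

17 km

Shortest Arlen→Jorvik: Arlen–Wendle–Jorvik = 12
Best Jorvik to Linby: Jorvik–Irby–Linby costing 5
Total via Jorvik: 12 + 5 = 17 km.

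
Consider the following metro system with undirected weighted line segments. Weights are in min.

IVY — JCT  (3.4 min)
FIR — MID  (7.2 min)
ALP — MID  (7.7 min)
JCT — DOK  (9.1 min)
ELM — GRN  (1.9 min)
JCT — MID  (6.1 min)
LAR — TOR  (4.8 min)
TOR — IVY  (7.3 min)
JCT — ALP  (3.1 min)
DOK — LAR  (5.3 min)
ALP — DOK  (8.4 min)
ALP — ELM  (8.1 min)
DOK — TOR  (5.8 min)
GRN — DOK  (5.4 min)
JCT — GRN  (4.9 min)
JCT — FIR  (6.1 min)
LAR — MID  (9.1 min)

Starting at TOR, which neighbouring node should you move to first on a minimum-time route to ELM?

DOK

Candidate routes:
TOR → DOK → GRN → ELM: 5.8+5.4+1.9 = 13.1
TOR → IVY → JCT → GRN → ELM: 7.3+3.4+4.9+1.9 = 17.5
TOR → LAR → DOK → GRN → ELM: 4.8+5.3+5.4+1.9 = 17.4
The minimum is 13.1 min via TOR → DOK → GRN → ELM.
So from TOR the first move is to DOK.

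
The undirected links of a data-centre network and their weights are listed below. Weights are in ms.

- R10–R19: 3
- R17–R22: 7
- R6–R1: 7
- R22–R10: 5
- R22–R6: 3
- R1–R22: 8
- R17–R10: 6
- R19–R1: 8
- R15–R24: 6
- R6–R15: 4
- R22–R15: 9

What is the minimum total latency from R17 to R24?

20 ms

Compare a few routes:
R17 → R10 → R22 → R6 → R15 → R24: 6+5+3+4+6 = 24
R17 → R22 → R6 → R15 → R24: 7+3+4+6 = 20
R17 → R22 → R15 → R24: 7+9+6 = 22
Cheapest is R17 → R22 → R6 → R15 → R24 at 20 ms.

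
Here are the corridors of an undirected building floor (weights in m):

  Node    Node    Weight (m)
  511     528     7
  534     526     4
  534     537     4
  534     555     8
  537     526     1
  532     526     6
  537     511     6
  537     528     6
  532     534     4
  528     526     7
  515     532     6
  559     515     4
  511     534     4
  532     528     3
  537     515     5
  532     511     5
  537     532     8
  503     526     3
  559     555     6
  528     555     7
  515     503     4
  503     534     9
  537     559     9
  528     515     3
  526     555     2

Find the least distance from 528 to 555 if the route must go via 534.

Shortest 528→534: 528–532–534 = 7
Shortest 534→555: 534–526–555 = 6
Total via 534: 7 + 6 = 13 m.

13 m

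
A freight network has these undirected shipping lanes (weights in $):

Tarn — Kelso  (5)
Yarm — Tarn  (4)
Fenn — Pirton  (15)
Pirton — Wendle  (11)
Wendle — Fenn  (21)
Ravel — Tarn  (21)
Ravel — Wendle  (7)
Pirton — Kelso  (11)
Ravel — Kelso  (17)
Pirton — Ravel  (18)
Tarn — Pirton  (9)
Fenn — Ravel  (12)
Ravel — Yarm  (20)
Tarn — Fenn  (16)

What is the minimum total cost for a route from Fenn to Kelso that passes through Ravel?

Best Fenn to Ravel: Fenn–Ravel costing 12
Best Ravel to Kelso: Ravel–Kelso costing 17
Total via Ravel: 12 + 17 = $29.

$29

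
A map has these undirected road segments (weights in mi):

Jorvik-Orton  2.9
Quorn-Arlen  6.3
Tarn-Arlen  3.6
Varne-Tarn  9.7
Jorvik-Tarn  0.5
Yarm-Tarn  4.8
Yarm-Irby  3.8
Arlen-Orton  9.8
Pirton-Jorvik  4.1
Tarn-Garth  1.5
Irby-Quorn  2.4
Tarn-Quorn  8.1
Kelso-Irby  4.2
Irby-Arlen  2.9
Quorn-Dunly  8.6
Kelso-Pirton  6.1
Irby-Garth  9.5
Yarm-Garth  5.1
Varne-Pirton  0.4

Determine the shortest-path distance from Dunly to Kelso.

15.2 mi

Candidate routes:
Dunly → Quorn → Irby → Kelso: 8.6+2.4+4.2 = 15.2
Dunly → Quorn → Arlen → Irby → Kelso: 8.6+6.3+2.9+4.2 = 22
Dunly → Quorn → Tarn → Arlen → Irby → Kelso: 8.6+8.1+3.6+2.9+4.2 = 27.4
Cheapest is Dunly → Quorn → Irby → Kelso at 15.2 mi.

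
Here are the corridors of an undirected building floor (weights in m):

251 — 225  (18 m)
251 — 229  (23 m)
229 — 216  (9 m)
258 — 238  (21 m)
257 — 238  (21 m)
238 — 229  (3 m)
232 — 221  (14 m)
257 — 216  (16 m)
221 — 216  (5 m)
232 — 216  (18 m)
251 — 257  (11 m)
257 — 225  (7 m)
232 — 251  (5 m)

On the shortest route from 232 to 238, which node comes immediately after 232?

216

Compare a few routes:
232 → 221 → 216 → 229 → 238: 14+5+9+3 = 31
232 → 216 → 229 → 238: 18+9+3 = 30
Cheapest is 232 → 216 → 229 → 238 at 30 m.
So from 232 the first move is to 216.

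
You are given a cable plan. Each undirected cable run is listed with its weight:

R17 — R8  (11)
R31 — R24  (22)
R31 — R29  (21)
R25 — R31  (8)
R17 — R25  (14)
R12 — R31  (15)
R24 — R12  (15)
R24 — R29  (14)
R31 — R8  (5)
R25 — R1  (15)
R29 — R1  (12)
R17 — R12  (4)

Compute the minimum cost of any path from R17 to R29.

Enumerating some paths:
R17 - R12 - R24 - R29: 4+15+14 = 33
R17 - R25 - R1 - R29: 14+15+12 = 41
R17 - R8 - R31 - R29: 11+5+21 = 37
R17 - R12 - R31 - R29: 4+15+21 = 40
Cheapest is R17 - R12 - R24 - R29 at 33.

33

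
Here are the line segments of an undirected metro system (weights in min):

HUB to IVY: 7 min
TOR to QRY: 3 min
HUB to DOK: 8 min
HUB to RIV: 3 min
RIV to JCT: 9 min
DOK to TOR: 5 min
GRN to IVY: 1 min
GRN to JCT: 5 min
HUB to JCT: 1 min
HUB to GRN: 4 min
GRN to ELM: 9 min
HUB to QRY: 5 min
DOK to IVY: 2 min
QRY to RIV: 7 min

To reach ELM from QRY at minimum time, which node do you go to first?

Candidate routes:
QRY - HUB - GRN - ELM: 5+4+9 = 18
QRY - TOR - DOK - IVY - GRN - ELM: 3+5+2+1+9 = 20
QRY - HUB - JCT - GRN - ELM: 5+1+5+9 = 20
Cheapest is QRY - HUB - GRN - ELM at 18 min.
So from QRY the first move is to HUB.

HUB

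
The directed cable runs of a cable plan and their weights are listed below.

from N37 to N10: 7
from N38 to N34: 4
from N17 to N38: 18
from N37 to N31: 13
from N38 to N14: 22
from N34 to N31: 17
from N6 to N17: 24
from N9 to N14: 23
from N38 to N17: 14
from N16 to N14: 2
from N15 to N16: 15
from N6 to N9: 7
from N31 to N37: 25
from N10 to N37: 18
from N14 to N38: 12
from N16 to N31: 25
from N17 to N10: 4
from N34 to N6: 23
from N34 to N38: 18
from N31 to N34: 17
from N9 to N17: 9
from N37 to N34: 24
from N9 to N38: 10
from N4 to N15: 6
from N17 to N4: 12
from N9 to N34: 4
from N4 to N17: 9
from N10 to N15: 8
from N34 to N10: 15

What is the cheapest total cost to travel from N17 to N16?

27

Shortest distances from N17:
N17: 0
N10: 4  (via N17)
N4: 12  (via N17)
N15: 12  (via N10)
N38: 18  (via N17)
N34: 22  (via N38)
N37: 22  (via N10)
N16: 27  (via N15)
Shortest route: N17–N10–N15–N16 = 27.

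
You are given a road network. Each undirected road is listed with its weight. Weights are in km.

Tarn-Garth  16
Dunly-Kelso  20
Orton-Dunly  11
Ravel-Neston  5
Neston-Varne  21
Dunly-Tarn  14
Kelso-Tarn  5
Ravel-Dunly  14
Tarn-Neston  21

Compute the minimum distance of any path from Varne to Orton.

Enumerating some paths:
Varne - Neston - Ravel - Dunly - Orton: 21+5+14+11 = 51
Varne - Neston - Tarn - Kelso - Dunly - Orton: 21+21+5+20+11 = 78
Varne - Neston - Tarn - Dunly - Orton: 21+21+14+11 = 67
The minimum is 51 km via Varne - Neston - Ravel - Dunly - Orton.

51 km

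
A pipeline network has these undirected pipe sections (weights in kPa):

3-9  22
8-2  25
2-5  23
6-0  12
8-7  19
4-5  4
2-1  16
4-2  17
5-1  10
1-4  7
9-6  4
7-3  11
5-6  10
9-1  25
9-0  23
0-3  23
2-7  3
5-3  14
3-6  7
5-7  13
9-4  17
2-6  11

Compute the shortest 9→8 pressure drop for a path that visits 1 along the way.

Shortest 9→1: 9 → 6 → 5 → 1 = 24
Best 1 to 8: 1 → 2 → 7 → 8 costing 38
Total via 1: 24 + 38 = 62 kPa.

62 kPa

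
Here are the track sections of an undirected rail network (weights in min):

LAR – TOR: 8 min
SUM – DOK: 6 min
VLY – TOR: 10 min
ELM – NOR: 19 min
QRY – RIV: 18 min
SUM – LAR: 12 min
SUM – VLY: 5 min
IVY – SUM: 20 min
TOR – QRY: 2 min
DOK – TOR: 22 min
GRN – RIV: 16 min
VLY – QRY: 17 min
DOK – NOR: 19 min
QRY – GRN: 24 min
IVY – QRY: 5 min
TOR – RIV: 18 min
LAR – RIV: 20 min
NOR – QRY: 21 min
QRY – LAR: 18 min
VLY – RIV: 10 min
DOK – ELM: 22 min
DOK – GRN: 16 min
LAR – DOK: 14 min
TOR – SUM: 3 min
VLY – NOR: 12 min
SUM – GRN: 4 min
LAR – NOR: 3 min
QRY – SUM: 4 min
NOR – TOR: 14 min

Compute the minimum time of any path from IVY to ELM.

Compare a few routes:
IVY → QRY → SUM → DOK → ELM: 5+4+6+22 = 37
IVY → QRY → TOR → SUM → DOK → ELM: 5+2+3+6+22 = 38
The minimum is 37 min via IVY → QRY → SUM → DOK → ELM.

37 min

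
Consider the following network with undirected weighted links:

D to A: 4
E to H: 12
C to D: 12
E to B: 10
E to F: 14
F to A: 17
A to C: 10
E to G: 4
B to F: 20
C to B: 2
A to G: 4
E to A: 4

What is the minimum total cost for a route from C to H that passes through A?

Shortest C→A: C → A = 10
Best A to H: A → E → H costing 16
Total via A: 10 + 16 = 26.

26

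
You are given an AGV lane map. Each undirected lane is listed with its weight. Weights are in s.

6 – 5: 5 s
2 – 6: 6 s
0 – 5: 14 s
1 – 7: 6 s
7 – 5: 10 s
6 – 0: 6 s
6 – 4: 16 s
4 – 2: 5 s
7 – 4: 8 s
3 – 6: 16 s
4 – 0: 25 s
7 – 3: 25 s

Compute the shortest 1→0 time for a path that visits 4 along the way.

31 s

Best 1 to 4: 1 → 7 → 4 costing 14
Shortest 4→0: 4 → 2 → 6 → 0 = 17
Total via 4: 14 + 17 = 31 s.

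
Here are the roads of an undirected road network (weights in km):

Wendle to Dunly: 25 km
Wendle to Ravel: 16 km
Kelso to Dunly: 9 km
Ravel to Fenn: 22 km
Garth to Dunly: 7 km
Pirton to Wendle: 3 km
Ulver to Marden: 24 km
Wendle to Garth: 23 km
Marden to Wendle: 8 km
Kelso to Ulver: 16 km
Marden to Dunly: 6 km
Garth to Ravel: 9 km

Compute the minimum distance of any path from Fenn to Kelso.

47 km

Running Dijkstra from Fenn:
Fenn: 0
Ravel: 22  (via Fenn)
Garth: 31  (via Ravel)
Wendle: 38  (via Ravel)
Dunly: 38  (via Garth)
Pirton: 41  (via Wendle)
Marden: 44  (via Dunly)
Kelso: 47  (via Dunly)
Shortest route: Fenn → Ravel → Garth → Dunly → Kelso = 47 km.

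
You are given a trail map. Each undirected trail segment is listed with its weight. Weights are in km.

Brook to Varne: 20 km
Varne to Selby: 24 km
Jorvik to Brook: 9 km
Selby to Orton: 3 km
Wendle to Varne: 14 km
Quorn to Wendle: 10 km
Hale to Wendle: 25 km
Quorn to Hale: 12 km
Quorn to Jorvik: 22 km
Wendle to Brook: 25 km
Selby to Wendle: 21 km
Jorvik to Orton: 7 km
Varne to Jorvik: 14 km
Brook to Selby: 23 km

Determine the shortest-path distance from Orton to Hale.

Shortest distances from Orton:
Orton: 0
Selby: 3  (via Orton)
Jorvik: 7  (via Orton)
Brook: 16  (via Jorvik)
Varne: 21  (via Jorvik)
Wendle: 24  (via Selby)
Quorn: 29  (via Jorvik)
Hale: 41  (via Quorn)
Shortest route: Orton–Jorvik–Quorn–Hale = 41 km.

41 km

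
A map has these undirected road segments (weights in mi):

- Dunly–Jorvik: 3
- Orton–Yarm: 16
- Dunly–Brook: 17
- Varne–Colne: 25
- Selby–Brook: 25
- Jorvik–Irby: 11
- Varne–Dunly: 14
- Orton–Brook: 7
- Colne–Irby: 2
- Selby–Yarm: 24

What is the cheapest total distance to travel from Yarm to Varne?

Enumerating some paths:
Yarm → Selby → Brook → Dunly → Jorvik → Irby → Colne → Varne: 24+25+17+3+11+2+25 = 107
Yarm → Orton → Brook → Dunly → Varne: 16+7+17+14 = 54
Yarm → Orton → Brook → Dunly → Jorvik → Irby → Colne → Varne: 16+7+17+3+11+2+25 = 81
Yarm → Selby → Brook → Dunly → Varne: 24+25+17+14 = 80
The minimum is 54 mi via Yarm → Orton → Brook → Dunly → Varne.

54 mi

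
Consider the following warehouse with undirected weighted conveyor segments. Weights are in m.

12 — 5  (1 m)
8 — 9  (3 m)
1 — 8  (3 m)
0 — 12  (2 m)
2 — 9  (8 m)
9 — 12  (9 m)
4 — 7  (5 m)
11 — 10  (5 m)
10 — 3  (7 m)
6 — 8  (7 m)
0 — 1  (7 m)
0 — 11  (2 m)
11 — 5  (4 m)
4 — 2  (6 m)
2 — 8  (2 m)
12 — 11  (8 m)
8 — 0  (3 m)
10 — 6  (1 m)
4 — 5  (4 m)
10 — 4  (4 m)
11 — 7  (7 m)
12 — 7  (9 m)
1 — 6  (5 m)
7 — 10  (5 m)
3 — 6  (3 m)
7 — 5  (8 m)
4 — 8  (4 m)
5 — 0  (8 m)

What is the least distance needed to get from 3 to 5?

12 m

Candidate routes:
3 → 6 → 10 → 11 → 5: 3+1+5+4 = 13
3 → 6 → 10 → 4 → 5: 3+1+4+4 = 12
The minimum is 12 m via 3 → 6 → 10 → 4 → 5.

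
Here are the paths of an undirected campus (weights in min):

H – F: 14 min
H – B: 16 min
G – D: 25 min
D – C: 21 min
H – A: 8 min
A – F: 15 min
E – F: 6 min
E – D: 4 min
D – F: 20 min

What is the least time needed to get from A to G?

Enumerating some paths:
A → F → D → G: 15+20+25 = 60
A → H → F → E → D → G: 8+14+6+4+25 = 57
A → F → E → D → G: 15+6+4+25 = 50
Cheapest is A → F → E → D → G at 50 min.

50 min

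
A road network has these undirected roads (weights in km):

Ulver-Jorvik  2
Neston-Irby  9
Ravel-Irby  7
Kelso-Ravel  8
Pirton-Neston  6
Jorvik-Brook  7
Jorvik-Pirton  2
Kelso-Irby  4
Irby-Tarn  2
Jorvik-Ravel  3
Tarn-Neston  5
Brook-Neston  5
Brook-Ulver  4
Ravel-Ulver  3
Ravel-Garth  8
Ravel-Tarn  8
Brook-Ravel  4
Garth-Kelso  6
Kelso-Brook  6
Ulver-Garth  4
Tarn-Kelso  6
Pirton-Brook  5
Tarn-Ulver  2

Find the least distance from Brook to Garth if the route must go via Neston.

16 km

Shortest Brook→Neston: Brook–Neston = 5
Shortest Neston→Garth: Neston–Tarn–Ulver–Garth = 11
Total via Neston: 5 + 11 = 16 km.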